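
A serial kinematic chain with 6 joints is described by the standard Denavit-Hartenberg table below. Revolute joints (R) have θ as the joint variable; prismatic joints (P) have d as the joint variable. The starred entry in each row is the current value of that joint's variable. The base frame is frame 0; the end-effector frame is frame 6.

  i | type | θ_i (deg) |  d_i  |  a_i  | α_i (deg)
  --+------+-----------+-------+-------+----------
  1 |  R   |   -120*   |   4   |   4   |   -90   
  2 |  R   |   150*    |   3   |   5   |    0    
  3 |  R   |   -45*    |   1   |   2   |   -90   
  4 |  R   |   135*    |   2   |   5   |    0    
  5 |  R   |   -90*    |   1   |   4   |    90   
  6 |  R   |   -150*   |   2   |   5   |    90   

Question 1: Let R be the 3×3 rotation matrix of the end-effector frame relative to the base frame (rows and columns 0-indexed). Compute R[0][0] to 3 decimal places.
0.210

End-effector x-axis (col 0 of R) = (0.2096,-0.8617,0.4621)
R[0][0] = 0.2096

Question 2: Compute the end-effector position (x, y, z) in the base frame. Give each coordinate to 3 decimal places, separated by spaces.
after link 1: o_1 = (-2.0000, -3.4641, 4.0000)
after link 2: o_2 = (2.7631, -1.2141, 1.5000)
after link 3: o_3 = (3.8880, -1.2658, -0.4319)
after link 4: o_4 = (1.3345, 1.3825, 3.5008)
after link 5: o_5 = (-0.2660, 4.2672, 1.0276)
after link 6: o_6 = (2.1898, -0.4314, 1.9721)

2.190 -0.431 1.972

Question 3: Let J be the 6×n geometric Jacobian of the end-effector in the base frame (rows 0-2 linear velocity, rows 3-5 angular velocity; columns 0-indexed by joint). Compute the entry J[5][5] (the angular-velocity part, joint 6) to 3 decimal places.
axis z_5 = (0.7039,-0.1951,-0.6830); lever o_n−o_5 = (2.4558,-4.6986,0.9445)
cross product → J_v[:, 5] = (-3.3935,-2.3421,-2.8283)
J_ω[:, 5] = z_5
entry J[5][5] = -0.6830

-0.683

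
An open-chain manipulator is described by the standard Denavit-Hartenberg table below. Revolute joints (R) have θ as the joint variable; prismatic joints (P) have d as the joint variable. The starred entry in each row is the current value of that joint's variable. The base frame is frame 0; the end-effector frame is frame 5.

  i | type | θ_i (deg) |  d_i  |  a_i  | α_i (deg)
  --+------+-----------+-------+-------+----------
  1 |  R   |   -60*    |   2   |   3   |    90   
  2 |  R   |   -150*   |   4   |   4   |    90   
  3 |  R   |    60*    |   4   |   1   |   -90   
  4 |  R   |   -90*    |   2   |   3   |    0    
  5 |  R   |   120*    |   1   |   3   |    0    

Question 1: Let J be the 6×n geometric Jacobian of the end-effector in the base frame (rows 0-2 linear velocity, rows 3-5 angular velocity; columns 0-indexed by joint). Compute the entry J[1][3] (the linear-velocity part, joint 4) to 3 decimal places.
axis z_3 = (-0.0580,-0.8995,0.4330); lever o_n−o_3 = (-3.0601,-2.1998,1.9486)
cross product → J_v[:, 3] = (-0.8002,-1.2120,-2.6250)
J_ω[:, 3] = z_3
entry J[1][3] = -1.2120

-1.212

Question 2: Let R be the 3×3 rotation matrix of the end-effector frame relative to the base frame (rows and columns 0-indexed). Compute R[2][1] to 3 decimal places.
End-effector y-axis (col 1 of R) = (0.6998,-0.3460,-0.6250)
R[2][1] = -0.6250

-0.625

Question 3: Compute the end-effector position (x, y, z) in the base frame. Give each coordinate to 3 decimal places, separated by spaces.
after link 1: o_1 = (1.5000, -2.5981, 2.0000)
after link 2: o_2 = (-3.6962, -1.5981, 0.0000)
after link 3: o_3 = (-5.6627, 0.0760, 3.2141)
after link 4: o_4 = (-6.5287, -0.4240, 6.6782)
after link 5: o_5 = (-8.7228, -2.1238, 5.1627)

-8.723 -2.124 5.163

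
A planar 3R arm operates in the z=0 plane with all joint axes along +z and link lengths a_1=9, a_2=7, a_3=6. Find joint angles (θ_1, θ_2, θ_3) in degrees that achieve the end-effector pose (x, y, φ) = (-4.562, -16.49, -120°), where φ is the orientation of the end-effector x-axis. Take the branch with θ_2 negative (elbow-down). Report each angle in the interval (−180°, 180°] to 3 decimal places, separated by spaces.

wrist centre = target − a_3·(cos φ, sin φ) = (-1.5620, -11.2938)
cos θ_2 = (129.9908−9²−7²)/(2·9·7) = -0.0001; θ_2 = -90.0042° (elbow-down)
β = atan2(-11.2938,-1.5620) = -97.8744°; ψ = atan2(-7.0000,8.9995) = -37.8766°
θ_1 = β − ψ = -59.9978°
θ_3 = φ − θ_1 − θ_2 = 30.0020° (wrapped to (-180°,180°])

-59.998 -90.004 30.002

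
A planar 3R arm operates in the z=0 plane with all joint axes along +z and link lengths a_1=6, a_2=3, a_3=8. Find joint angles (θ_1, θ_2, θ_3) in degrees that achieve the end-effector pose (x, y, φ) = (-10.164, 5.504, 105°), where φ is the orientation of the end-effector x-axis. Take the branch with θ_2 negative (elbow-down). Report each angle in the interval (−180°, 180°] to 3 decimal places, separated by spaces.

-149.994 -45.019 -59.987

wrist centre = target − a_3·(cos φ, sin φ) = (-8.0934, -2.2234)
cos θ_2 = (70.4474−6²−3²)/(2·6·3) = 0.7069; θ_2 = -45.0189° (elbow-down)
β = atan2(-2.2234,-8.0934) = -164.6388°; ψ = atan2(-2.1220,8.1206) = -14.6446°
θ_1 = β − ψ = -149.9942°
θ_3 = φ − θ_1 − θ_2 = -59.9869° (wrapped to (-180°,180°])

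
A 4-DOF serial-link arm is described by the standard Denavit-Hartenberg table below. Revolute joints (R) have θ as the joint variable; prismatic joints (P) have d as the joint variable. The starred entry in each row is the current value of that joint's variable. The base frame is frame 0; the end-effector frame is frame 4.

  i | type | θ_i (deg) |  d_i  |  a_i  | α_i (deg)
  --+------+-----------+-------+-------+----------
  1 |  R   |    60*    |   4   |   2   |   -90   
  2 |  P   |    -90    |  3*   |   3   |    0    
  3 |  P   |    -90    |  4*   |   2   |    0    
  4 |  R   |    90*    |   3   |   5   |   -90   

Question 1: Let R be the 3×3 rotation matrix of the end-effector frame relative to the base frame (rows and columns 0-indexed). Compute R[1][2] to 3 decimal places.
0.866

End-effector z-axis (col 2 of R) = (0.5000,0.8660,-0.0000)
R[1][2] = 0.8660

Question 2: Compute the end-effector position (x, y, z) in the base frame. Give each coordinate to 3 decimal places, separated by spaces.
after link 1: o_1 = (1.0000, 1.7321, 4.0000)
after link 2: o_2 = (-1.5981, 3.2321, 7.0000)
after link 3: o_3 = (-6.0622, 3.5000, 7.0000)
after link 4: o_4 = (-8.6603, 5.0000, 12.0000)

-8.660 5.000 12.000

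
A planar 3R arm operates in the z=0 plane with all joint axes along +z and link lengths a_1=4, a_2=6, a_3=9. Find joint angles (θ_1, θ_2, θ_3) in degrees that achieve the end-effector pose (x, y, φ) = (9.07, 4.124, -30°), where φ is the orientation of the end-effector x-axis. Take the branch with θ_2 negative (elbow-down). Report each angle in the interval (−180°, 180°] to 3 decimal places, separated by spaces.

wrist centre = target − a_3·(cos φ, sin φ) = (1.2758, 8.6240)
cos θ_2 = (76.0010−4²−6²)/(2·4·6) = 0.5000; θ_2 = -59.9987° (elbow-down)
β = atan2(8.6240,1.2758) = 81.5851°; ψ = atan2(-5.1961,7.0001) = -36.5859°
θ_1 = β − ψ = 118.1710°
θ_3 = φ − θ_1 − θ_2 = -88.1724° (wrapped to (-180°,180°])

118.171 -59.999 -88.172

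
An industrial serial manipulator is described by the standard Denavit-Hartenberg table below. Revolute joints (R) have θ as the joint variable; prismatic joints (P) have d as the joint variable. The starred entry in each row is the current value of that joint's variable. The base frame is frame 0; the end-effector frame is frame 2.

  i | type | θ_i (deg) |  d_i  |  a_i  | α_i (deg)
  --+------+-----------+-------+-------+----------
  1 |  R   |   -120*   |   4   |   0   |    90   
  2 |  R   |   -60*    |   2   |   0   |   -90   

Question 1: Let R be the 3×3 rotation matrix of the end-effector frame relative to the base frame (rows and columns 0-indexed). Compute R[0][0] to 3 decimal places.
End-effector x-axis (col 0 of R) = (-0.2500,-0.4330,-0.8660)
R[0][0] = -0.2500

-0.250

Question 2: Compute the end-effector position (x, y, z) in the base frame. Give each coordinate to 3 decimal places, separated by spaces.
after link 1: o_1 = (0.0000, 0.0000, 4.0000)
after link 2: o_2 = (-1.7321, 1.0000, 4.0000)

-1.732 1.000 4.000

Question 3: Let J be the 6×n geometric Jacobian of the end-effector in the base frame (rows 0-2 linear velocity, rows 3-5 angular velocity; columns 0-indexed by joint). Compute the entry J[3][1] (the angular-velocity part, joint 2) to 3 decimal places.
-0.866

axis z_1 = (-0.8660,0.5000,0.0000); lever o_n−o_1 = (-1.7321,1.0000,0.0000)
cross product → J_v[:, 1] = (-0.0000,-0.0000,0.0000)
J_ω[:, 1] = z_1
entry J[3][1] = -0.8660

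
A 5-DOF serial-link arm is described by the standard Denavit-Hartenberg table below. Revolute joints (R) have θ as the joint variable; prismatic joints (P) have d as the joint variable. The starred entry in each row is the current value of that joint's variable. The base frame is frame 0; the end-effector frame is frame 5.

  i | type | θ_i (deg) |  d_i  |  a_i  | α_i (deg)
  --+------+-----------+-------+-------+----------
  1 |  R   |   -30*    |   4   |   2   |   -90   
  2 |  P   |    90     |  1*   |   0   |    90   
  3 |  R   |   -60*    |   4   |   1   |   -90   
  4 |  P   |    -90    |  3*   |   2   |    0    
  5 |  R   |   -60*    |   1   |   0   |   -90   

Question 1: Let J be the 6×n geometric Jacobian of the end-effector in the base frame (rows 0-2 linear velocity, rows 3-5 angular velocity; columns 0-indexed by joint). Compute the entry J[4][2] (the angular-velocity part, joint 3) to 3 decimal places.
-0.500

axis z_2 = (0.8660,-0.5000,0.0000); lever o_n−o_2 = (5.7631,-2.0179,-3.9641)
cross product → J_v[:, 2] = (1.9821,3.4330,1.1340)
J_ω[:, 2] = z_2
entry J[4][2] = -0.5000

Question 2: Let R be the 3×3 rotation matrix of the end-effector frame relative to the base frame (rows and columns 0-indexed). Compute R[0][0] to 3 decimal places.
End-effector x-axis (col 0 of R) = (0.8080,0.3995,0.4330)
R[0][0] = 0.8080

0.808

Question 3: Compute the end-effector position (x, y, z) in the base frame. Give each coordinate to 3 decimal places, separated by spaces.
after link 1: o_1 = (1.7321, -1.0000, 4.0000)
after link 2: o_2 = (2.2321, -0.1340, 4.0000)
after link 3: o_3 = (5.2631, -2.8840, 3.5000)
after link 4: o_4 = (7.7452, -2.5849, 0.9019)
after link 5: o_5 = (7.9952, -2.1519, 0.0359)

7.995 -2.152 0.036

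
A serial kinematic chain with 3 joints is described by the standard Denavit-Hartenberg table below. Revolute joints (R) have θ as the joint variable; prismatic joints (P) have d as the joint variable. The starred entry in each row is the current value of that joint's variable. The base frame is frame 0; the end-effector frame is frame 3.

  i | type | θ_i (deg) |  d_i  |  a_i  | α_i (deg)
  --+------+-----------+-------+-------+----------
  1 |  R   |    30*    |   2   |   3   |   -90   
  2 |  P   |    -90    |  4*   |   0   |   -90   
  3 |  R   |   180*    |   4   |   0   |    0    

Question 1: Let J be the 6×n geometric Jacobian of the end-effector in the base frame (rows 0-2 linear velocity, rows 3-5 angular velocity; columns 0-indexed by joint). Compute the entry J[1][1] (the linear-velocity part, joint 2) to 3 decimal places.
prismatic axis z_1 = (-0.5000,0.8660,0.0000)
J_v[:, 1] = z_1; J_ω[:, 1] = (0,0,0)
entry J[1][1] = 0.8660

0.866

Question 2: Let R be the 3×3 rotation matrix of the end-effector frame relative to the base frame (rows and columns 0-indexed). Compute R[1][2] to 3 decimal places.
End-effector z-axis (col 2 of R) = (0.8660,0.5000,-0.0000)
R[1][2] = 0.5000

0.500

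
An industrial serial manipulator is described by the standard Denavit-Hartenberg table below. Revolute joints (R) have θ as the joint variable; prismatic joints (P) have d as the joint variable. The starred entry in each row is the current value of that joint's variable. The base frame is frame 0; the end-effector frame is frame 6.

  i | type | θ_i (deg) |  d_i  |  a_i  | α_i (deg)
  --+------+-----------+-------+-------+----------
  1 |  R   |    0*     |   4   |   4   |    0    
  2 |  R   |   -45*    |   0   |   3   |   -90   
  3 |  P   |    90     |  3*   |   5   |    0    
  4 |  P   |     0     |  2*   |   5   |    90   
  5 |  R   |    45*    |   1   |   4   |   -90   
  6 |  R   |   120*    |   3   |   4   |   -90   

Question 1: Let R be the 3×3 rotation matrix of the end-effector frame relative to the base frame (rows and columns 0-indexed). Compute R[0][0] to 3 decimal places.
End-effector x-axis (col 0 of R) = (-0.8624,0.3624,0.3536)
R[0][0] = -0.8624

-0.862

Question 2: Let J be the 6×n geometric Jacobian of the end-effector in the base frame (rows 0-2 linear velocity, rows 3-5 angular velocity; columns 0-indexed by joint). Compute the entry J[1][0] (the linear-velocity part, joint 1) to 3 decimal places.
axis z_0 = ẑ; lever o_n−o_0 = (10.4145,5.6566,-5.2929)
cross product → J_v[:, 0] = (-5.6566,10.4145,0.0000)
J_ω[:, 0] = z_0
entry J[1][0] = 10.4145

10.414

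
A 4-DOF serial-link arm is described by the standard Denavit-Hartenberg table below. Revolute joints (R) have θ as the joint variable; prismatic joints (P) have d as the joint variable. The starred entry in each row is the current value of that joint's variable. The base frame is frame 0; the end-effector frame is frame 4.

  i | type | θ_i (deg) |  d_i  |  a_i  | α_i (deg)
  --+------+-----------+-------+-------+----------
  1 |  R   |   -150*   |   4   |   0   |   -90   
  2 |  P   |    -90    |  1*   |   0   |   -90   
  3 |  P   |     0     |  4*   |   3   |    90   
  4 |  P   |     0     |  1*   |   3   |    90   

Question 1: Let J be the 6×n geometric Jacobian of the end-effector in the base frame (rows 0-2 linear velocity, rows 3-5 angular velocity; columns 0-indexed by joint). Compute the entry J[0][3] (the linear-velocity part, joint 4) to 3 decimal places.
0.500

prismatic axis z_3 = (0.5000,-0.8660,0.0000)
J_v[:, 3] = z_3; J_ω[:, 3] = (0,0,0)
entry J[0][3] = 0.5000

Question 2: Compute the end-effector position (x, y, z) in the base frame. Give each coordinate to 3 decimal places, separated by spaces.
after link 1: o_1 = (0.0000, 0.0000, 4.0000)
after link 2: o_2 = (0.5000, -0.8660, 4.0000)
after link 3: o_3 = (-2.9641, -2.8660, 7.0000)
after link 4: o_4 = (-2.4641, -3.7321, 10.0000)

-2.464 -3.732 10.000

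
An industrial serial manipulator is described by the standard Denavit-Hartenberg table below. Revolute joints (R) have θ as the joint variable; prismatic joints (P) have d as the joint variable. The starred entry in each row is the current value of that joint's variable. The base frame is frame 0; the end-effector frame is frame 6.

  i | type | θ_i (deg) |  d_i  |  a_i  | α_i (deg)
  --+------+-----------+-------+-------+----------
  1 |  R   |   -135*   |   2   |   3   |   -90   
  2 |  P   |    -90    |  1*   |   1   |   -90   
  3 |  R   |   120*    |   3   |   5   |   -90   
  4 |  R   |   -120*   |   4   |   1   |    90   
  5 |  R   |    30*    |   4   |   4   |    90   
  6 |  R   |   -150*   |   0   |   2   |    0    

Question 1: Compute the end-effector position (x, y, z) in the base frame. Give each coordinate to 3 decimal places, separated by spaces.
after link 1: o_1 = (-2.1213, -2.1213, 2.0000)
after link 2: o_2 = (-1.4142, -2.8284, 3.0000)
after link 3: o_3 = (-6.5974, -1.8879, 0.5000)
after link 4: o_4 = (-5.4894, -4.2207, -2.7141)
after link 5: o_5 = (-2.3074, -8.8169, -1.8481)
after link 6: o_6 = (-3.0382, -6.9561, -1.9061)

-3.038 -6.956 -1.906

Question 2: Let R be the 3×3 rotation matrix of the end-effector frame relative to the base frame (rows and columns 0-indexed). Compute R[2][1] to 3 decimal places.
-0.483

End-effector y-axis (col 1 of R) = (-0.8097,-0.3330,-0.4833)
R[2][1] = -0.4833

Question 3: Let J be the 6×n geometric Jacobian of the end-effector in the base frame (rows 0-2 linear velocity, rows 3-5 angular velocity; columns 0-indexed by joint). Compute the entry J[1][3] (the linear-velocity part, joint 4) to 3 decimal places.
axis z_3 = (0.3536,-0.3536,-0.8660); lever o_n−o_3 = (3.5592,-5.0682,-2.4061)
cross product → J_v[:, 3] = (-3.5385,-2.2317,-0.5335)
J_ω[:, 3] = z_3
entry J[1][3] = -2.2317

-2.232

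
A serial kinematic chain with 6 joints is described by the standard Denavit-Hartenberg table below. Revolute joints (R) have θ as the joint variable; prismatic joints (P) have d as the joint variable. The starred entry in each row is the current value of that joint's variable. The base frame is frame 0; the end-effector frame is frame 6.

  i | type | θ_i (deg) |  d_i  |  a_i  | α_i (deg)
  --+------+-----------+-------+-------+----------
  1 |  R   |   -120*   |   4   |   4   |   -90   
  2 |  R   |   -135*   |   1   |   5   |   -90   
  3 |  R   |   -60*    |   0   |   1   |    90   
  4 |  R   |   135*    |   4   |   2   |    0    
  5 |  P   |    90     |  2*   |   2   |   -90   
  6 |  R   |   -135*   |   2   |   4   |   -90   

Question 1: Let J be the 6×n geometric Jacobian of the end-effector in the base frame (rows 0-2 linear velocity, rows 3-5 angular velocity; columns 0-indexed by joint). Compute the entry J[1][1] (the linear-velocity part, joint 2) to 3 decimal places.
axis z_1 = (0.8660,-0.5000,0.0000); lever o_n−o_1 = (5.0160,-4.8871,-0.8959)
cross product → J_v[:, 1] = (0.4479,0.7759,-1.7243)
J_ω[:, 1] = z_1
entry J[1][1] = 0.7759

0.776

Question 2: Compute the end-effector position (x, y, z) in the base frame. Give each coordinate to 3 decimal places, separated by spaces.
after link 1: o_1 = (-2.0000, -3.4641, 4.0000)
after link 2: o_2 = (0.6338, -0.9022, 7.5355)
after link 3: o_3 = (1.5606, -1.0291, 7.8891)
after link 4: o_4 = (0.2572, -4.8371, 5.9396)
after link 5: o_5 = (-0.2998, -5.3523, 3.2149)
after link 6: o_6 = (3.0160, -8.3512, 3.1041)

3.016 -8.351 3.104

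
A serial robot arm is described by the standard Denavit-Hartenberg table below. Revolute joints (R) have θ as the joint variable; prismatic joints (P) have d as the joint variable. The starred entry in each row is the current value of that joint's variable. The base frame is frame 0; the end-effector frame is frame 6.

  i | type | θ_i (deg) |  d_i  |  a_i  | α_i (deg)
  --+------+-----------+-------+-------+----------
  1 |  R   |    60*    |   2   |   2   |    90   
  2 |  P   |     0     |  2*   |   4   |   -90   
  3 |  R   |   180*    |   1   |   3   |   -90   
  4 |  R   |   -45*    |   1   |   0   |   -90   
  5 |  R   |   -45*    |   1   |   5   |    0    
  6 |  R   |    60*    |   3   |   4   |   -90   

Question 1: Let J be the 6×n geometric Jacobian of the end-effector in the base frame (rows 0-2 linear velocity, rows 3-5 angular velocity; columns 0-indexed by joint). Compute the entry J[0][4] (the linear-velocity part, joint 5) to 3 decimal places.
-7.292

axis z_4 = (-0.3536,-0.6124,-0.7071); lever o_n−o_4 = (-1.8650,-8.2307,2.4036)
cross product → J_v[:, 4] = (-7.2919,2.1685,1.7679)
J_ω[:, 4] = z_4
entry J[0][4] = -7.2919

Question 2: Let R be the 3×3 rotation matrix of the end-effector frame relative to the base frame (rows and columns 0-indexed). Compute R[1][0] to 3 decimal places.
-0.462

End-effector x-axis (col 0 of R) = (-0.5657,-0.4621,0.6830)
R[1][0] = -0.4621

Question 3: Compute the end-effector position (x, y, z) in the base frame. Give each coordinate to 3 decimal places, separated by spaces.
after link 1: o_1 = (1.0000, 1.7321, 2.0000)
after link 2: o_2 = (4.7321, 4.1962, 2.0000)
after link 3: o_3 = (3.2321, 1.5981, 3.0000)
after link 4: o_4 = (4.0981, 1.0981, 3.0000)
after link 5: o_5 = (5.5564, -3.4471, 4.7929)
after link 6: o_6 = (2.2331, -7.1326, 5.4036)

2.233 -7.133 5.404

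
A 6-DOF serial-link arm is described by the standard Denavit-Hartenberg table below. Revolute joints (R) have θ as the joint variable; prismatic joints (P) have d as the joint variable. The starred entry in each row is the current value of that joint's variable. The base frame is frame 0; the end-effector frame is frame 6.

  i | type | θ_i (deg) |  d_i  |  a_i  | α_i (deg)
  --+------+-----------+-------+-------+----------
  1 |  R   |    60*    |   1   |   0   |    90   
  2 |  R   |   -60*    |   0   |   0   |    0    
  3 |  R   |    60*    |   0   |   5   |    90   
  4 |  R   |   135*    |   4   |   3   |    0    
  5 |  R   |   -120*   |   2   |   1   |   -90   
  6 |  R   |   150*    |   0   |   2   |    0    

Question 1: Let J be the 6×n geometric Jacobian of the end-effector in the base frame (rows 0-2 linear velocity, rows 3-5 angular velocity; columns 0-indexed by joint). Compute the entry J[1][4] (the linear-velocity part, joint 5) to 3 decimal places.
axis z_4 = (0.0000,0.0000,-1.0000); lever o_n−o_4 = (-0.5176,-0.5176,-1.0000)
cross product → J_v[:, 4] = (-0.5176,0.5176,-0.0000)
J_ω[:, 4] = z_4
entry J[1][4] = 0.5176

0.518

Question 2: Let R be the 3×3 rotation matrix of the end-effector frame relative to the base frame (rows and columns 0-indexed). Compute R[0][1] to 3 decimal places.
-0.354

End-effector y-axis (col 1 of R) = (-0.3536,-0.3536,-0.8660)
R[0][1] = -0.3536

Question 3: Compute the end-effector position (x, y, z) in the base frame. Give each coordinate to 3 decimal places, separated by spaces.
2.759 0.915 -4.000

after link 1: o_1 = (0.0000, 0.0000, 1.0000)
after link 2: o_2 = (0.0000, 0.0000, 1.0000)
after link 3: o_3 = (2.5000, 4.3301, 1.0000)
after link 4: o_4 = (3.2765, 1.4323, -3.0000)
after link 5: o_5 = (3.9836, 2.1395, -5.0000)
after link 6: o_6 = (2.7588, 0.9147, -4.0000)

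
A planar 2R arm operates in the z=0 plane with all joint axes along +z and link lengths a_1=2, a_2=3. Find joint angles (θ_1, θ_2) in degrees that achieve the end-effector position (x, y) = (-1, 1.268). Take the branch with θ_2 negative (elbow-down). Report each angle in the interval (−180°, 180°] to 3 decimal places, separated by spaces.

-120.003 -149.999

cos θ_2 = (2.6078−2²−3²)/(2·2·3) = -0.8660; θ_2 = -149.9988° (elbow-down)
β = atan2(1.2680,-1.0000) = 128.2608°; ψ = atan2(-1.5001,-0.5980) = -111.7362°
θ_1 = β − ψ = 239.9971°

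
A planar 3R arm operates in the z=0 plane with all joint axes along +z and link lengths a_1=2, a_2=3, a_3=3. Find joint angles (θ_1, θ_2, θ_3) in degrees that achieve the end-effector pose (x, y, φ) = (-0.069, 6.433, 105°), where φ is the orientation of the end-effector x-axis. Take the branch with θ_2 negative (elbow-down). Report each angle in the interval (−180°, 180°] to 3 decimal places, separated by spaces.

134.999 -90.008 60.009

wrist centre = target − a_3·(cos φ, sin φ) = (0.7075, 3.5352)
cos θ_2 = (12.9983−2²−3²)/(2·2·3) = -0.0001; θ_2 = -90.0081° (elbow-down)
β = atan2(3.5352,0.7075) = 78.6836°; ψ = atan2(-3.0000,1.9996) = -56.3156°
θ_1 = β − ψ = 134.9992°
θ_3 = φ − θ_1 − θ_2 = 60.0089° (wrapped to (-180°,180°])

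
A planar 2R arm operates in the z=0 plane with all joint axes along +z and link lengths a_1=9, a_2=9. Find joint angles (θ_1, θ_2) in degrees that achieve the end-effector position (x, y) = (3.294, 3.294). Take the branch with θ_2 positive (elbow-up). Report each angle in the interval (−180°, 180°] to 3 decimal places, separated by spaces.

-30.001 150.002

cos θ_2 = (21.7009−9²−9²)/(2·9·9) = -0.8660; θ_2 = 150.0021° (elbow-up)
β = atan2(3.2940,3.2940) = 45.0000°; ψ = atan2(4.4997,1.2056) = 75.0011°
θ_1 = β − ψ = -30.0011°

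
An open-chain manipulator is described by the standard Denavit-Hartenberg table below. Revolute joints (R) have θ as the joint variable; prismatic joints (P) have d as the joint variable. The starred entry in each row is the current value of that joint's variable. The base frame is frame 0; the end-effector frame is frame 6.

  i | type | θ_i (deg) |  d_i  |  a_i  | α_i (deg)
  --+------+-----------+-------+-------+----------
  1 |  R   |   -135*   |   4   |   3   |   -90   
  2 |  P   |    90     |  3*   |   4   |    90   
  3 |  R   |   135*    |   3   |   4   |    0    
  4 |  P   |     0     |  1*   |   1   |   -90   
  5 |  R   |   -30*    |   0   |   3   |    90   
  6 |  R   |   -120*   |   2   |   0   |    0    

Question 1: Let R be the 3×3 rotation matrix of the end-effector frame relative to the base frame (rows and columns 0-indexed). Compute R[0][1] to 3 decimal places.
0.319

End-effector y-axis (col 1 of R) = (0.3188,-0.9312,0.1768)
R[0][1] = 0.3188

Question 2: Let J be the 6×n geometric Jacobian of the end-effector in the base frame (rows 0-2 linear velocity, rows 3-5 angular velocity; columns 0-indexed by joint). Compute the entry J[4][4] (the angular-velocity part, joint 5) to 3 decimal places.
axis z_4 = (-0.5000,0.5000,0.7071); lever o_n−o_4 = (-1.4864,-3.0844,1.1300)
cross product → J_v[:, 4] = (2.7460,-0.4860,2.2854)
J_ω[:, 4] = z_4
entry J[4][4] = 0.5000

0.500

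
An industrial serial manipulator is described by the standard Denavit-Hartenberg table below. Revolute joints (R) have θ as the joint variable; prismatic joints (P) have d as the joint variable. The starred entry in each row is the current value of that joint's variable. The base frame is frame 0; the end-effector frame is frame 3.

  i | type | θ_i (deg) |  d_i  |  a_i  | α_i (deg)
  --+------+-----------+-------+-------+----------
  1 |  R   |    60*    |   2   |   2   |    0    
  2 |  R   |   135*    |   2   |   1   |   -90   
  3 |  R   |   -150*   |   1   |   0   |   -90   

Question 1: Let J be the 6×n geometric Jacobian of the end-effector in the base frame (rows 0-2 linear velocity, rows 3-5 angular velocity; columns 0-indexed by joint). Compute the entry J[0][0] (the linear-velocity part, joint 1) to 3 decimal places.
-0.507

axis z_0 = ẑ; lever o_n−o_0 = (0.2929,0.5073,4.0000)
cross product → J_v[:, 0] = (-0.5073,0.2929,0.0000)
J_ω[:, 0] = z_0
entry J[0][0] = -0.5073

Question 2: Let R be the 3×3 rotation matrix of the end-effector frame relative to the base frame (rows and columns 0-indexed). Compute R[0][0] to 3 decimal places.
0.837

End-effector x-axis (col 0 of R) = (0.8365,0.2241,0.5000)
R[0][0] = 0.8365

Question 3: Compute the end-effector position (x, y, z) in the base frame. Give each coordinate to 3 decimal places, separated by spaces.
after link 1: o_1 = (1.0000, 1.7321, 2.0000)
after link 2: o_2 = (0.0341, 1.4732, 4.0000)
after link 3: o_3 = (0.2929, 0.5073, 4.0000)

0.293 0.507 4.000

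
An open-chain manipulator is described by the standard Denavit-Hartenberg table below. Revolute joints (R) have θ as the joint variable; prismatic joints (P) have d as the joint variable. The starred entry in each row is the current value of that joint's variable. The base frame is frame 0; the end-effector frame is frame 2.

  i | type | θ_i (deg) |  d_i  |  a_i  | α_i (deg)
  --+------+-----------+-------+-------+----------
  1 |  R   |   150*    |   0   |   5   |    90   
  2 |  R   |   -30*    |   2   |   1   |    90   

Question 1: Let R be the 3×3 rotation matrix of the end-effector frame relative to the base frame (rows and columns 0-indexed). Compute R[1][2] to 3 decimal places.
-0.250

End-effector z-axis (col 2 of R) = (0.4330,-0.2500,-0.8660)
R[1][2] = -0.2500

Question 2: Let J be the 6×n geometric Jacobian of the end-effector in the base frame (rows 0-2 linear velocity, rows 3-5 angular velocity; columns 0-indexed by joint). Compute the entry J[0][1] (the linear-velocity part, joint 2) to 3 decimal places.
axis z_1 = (0.5000,0.8660,0.0000); lever o_n−o_1 = (0.2500,2.1651,-0.5000)
cross product → J_v[:, 1] = (-0.4330,0.2500,0.8660)
J_ω[:, 1] = z_1
entry J[0][1] = -0.4330

-0.433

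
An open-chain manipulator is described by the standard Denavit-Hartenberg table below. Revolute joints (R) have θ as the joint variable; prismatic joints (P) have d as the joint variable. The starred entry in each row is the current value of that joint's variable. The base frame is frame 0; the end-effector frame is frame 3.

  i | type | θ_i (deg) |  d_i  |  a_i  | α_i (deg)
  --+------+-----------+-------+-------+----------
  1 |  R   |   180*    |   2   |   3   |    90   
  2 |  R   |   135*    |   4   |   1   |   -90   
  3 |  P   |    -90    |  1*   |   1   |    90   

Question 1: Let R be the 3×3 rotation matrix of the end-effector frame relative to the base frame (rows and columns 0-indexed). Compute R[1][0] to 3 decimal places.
1.000

End-effector x-axis (col 0 of R) = (0.0000,1.0000,0.0000)
R[1][0] = 1.0000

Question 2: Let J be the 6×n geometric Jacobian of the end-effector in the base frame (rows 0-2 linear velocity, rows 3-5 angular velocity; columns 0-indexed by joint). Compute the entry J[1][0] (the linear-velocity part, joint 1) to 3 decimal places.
axis z_0 = ẑ; lever o_n−o_0 = (-1.5858,5.0000,2.0000)
cross product → J_v[:, 0] = (-5.0000,-1.5858,0.0000)
J_ω[:, 0] = z_0
entry J[1][0] = -1.5858

-1.586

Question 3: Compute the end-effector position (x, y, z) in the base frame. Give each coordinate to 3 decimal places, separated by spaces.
after link 1: o_1 = (-3.0000, 0.0000, 2.0000)
after link 2: o_2 = (-2.2929, 4.0000, 2.7071)
after link 3: o_3 = (-1.5858, 5.0000, 2.0000)

-1.586 5.000 2.000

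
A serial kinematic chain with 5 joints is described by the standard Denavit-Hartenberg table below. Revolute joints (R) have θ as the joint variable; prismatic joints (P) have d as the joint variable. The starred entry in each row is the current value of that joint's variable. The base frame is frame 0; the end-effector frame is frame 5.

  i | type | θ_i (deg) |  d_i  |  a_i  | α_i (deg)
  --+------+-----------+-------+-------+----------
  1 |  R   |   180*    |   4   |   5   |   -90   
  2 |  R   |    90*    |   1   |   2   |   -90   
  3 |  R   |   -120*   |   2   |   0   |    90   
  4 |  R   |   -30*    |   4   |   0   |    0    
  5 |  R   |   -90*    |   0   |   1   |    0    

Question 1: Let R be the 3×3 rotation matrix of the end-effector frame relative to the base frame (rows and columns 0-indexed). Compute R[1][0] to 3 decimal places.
End-effector x-axis (col 0 of R) = (-0.8660,0.4330,-0.2500)
R[1][0] = 0.4330

0.433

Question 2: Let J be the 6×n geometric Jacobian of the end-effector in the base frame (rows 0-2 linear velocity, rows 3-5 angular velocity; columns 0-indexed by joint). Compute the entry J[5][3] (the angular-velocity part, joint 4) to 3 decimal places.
0.866

axis z_3 = (0.0000,0.5000,0.8660); lever o_n−o_3 = (-0.8660,2.4330,3.2141)
cross product → J_v[:, 3] = (-0.5000,-0.7500,0.4330)
J_ω[:, 3] = z_3
entry J[5][3] = 0.8660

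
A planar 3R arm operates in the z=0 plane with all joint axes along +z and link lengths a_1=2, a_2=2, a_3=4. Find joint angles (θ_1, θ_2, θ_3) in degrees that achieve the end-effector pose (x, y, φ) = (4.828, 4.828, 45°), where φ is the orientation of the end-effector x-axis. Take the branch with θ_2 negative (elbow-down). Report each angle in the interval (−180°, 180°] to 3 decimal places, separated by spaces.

wrist centre = target − a_3·(cos φ, sin φ) = (1.9996, 1.9996)
cos θ_2 = (7.9966−2²−2²)/(2·2·2) = -0.0004; θ_2 = -90.0245° (elbow-down)
β = atan2(1.9996,1.9996) = 45.0000°; ψ = atan2(-2.0000,1.9991) = -45.0122°
θ_1 = β − ψ = 90.0122°
θ_3 = φ − θ_1 − θ_2 = 45.0122° (wrapped to (-180°,180°])

90.012 -90.024 45.012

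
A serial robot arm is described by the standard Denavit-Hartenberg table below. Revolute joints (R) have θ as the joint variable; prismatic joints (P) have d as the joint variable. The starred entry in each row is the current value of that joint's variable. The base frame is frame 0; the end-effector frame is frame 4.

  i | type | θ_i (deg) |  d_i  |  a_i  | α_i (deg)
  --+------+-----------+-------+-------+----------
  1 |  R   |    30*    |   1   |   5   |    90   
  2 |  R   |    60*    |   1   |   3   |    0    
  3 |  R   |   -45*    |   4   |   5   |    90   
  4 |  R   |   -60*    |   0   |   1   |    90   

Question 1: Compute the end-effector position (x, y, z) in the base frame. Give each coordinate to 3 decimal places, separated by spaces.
after link 1: o_1 = (4.3301, 2.5000, 1.0000)
after link 2: o_2 = (6.1292, 2.3840, 3.5981)
after link 3: o_3 = (12.3117, 1.3347, 4.8922)
after link 4: o_4 = (12.2970, 2.3262, 5.0216)

12.297 2.326 5.022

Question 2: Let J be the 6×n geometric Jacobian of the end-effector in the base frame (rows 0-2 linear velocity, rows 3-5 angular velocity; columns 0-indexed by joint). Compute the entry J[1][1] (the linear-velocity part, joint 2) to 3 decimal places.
-2.011

axis z_1 = (0.5000,-0.8660,0.0000); lever o_n−o_1 = (7.9669,-0.1738,4.0216)
cross product → J_v[:, 1] = (-3.4828,-2.0108,6.8126)
J_ω[:, 1] = z_1
entry J[1][1] = -2.0108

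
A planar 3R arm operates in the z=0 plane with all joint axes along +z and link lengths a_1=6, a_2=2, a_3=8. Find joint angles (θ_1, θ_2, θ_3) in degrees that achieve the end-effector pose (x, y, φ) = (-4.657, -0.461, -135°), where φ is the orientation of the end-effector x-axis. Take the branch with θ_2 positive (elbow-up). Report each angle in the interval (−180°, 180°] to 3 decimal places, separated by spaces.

60.002 120.009 44.989

wrist centre = target − a_3·(cos φ, sin φ) = (0.9999, 5.1959)
cos θ_2 = (27.9966−6²−2²)/(2·6·2) = -0.5001; θ_2 = 120.0093° (elbow-up)
β = atan2(5.1959,0.9999) = 79.1075°; ψ = atan2(1.7319,4.9997) = 19.1059°
θ_1 = β − ψ = 60.0016°
θ_3 = φ − θ_1 − θ_2 = 44.9890° (wrapped to (-180°,180°])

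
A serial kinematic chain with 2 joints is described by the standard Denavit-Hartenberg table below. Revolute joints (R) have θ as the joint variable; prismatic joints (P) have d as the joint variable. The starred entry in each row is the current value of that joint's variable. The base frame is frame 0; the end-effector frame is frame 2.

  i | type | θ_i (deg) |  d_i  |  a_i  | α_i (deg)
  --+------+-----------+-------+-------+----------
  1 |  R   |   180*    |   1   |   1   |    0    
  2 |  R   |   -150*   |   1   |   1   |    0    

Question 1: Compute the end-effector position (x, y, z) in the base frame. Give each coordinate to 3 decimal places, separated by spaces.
after link 1: o_1 = (-1.0000, 0.0000, 1.0000)
after link 2: o_2 = (-0.1340, 0.5000, 2.0000)

-0.134 0.500 2.000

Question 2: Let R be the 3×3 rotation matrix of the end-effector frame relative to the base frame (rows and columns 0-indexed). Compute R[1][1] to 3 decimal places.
End-effector y-axis (col 1 of R) = (-0.5000,0.8660,0.0000)
R[1][1] = 0.8660

0.866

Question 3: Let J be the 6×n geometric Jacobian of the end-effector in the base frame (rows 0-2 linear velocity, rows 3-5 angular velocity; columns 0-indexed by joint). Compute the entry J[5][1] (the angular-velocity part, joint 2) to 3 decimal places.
1.000

axis z_1 = (0.0000,0.0000,1.0000); lever o_n−o_1 = (0.8660,0.5000,1.0000)
cross product → J_v[:, 1] = (-0.5000,0.8660,0.0000)
J_ω[:, 1] = z_1
entry J[5][1] = 1.0000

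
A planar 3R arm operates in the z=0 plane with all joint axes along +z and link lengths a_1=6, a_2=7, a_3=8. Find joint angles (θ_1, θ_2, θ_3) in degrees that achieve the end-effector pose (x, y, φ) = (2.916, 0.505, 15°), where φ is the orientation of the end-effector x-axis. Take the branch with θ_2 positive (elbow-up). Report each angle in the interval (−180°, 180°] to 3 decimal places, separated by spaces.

120.002 135.002 119.996

wrist centre = target − a_3·(cos φ, sin φ) = (-4.8114, -1.5656)
cos θ_2 = (25.6006−6²−7²)/(2·6·7) = -0.7071; θ_2 = 135.0024° (elbow-up)
β = atan2(-1.5656,-4.8114) = -161.9760°; ψ = atan2(4.9495,1.0500) = 78.0223°
θ_1 = β − ψ = -239.9982°
θ_3 = φ − θ_1 − θ_2 = 119.9959° (wrapped to (-180°,180°])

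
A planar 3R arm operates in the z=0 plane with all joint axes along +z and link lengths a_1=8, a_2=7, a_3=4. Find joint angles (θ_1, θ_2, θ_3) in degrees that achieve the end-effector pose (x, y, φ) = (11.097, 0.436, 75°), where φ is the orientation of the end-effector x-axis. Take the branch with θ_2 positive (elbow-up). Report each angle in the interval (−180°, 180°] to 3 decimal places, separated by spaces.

-60.001 90.006 44.995

wrist centre = target − a_3·(cos φ, sin φ) = (10.0617, -3.4277)
cos θ_2 = (112.9874−8²−7²)/(2·8·7) = -0.0001; θ_2 = 90.0064° (elbow-up)
β = atan2(-3.4277,10.0617) = -18.8123°; ψ = atan2(7.0000,7.9992) = 41.1887°
θ_1 = β − ψ = -60.0010°
θ_3 = φ − θ_1 − θ_2 = 44.9946° (wrapped to (-180°,180°])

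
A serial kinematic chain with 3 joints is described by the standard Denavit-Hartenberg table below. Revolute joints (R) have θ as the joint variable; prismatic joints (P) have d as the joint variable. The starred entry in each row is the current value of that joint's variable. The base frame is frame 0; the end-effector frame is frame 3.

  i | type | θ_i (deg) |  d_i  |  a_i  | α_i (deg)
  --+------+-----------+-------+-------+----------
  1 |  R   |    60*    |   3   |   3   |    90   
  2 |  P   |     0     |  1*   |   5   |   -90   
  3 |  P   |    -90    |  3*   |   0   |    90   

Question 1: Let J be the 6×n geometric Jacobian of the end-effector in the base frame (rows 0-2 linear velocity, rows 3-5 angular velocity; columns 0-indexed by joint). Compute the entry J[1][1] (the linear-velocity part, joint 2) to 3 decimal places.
-0.500

prismatic axis z_1 = (0.8660,-0.5000,0.0000)
J_v[:, 1] = z_1; J_ω[:, 1] = (0,0,0)
entry J[1][1] = -0.5000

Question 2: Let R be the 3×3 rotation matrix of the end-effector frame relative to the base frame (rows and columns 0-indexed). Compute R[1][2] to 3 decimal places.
-0.866

End-effector z-axis (col 2 of R) = (-0.5000,-0.8660,0.0000)
R[1][2] = -0.8660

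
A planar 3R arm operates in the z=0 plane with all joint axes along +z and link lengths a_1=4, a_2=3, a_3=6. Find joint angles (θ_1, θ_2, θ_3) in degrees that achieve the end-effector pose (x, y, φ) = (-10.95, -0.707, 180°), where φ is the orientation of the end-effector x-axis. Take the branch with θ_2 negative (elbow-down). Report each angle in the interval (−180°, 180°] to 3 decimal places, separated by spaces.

-135.004 -89.994 44.998

wrist centre = target − a_3·(cos φ, sin φ) = (-4.9500, -0.7070)
cos θ_2 = (25.0023−4²−3²)/(2·4·3) = 0.0001; θ_2 = -89.9944° (elbow-down)
β = atan2(-0.7070,-4.9500) = -171.8715°; ψ = atan2(-3.0000,4.0003) = -36.8679°
θ_1 = β − ψ = -135.0036°
θ_3 = φ − θ_1 − θ_2 = 44.9980° (wrapped to (-180°,180°])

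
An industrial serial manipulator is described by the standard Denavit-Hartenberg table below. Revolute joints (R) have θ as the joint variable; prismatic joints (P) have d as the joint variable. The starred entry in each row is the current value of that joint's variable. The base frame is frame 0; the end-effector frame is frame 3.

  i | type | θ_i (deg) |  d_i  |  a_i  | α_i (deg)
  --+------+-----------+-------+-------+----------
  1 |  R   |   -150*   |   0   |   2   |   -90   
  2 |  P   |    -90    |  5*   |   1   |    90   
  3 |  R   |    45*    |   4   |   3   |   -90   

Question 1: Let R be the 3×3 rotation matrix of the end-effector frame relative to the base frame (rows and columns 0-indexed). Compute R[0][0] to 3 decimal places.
End-effector x-axis (col 0 of R) = (0.3536,-0.6124,0.7071)
R[0][0] = 0.3536

0.354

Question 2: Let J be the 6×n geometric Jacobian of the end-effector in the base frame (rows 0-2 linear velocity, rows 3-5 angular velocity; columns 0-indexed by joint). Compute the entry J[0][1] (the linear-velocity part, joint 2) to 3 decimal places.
prismatic axis z_1 = (0.5000,-0.8660,0.0000)
J_v[:, 1] = z_1; J_ω[:, 1] = (0,0,0)
entry J[0][1] = 0.5000

0.500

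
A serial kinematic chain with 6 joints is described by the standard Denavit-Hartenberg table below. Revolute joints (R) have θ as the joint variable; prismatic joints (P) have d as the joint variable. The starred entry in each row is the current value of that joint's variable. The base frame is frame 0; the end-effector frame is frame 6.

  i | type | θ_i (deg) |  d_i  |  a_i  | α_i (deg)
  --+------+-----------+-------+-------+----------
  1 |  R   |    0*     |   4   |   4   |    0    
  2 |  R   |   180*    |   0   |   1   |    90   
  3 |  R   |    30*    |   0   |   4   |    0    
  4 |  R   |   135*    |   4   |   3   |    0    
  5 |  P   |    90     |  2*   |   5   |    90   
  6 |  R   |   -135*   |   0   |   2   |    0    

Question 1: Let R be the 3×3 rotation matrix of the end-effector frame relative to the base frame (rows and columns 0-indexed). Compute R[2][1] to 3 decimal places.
End-effector y-axis (col 1 of R) = (0.1830,-0.7071,-0.6830)
R[2][1] = -0.6830

-0.683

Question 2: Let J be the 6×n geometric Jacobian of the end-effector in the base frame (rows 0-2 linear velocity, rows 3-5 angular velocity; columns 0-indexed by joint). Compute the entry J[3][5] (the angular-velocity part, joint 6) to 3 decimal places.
axis z_5 = (0.9659,-0.0000,0.2588); lever o_n−o_5 = (-0.3660,-1.4142,1.3660)
cross product → J_v[:, 5] = (0.3660,-1.4142,-1.3660)
J_ω[:, 5] = z_5
entry J[3][5] = 0.9659

0.966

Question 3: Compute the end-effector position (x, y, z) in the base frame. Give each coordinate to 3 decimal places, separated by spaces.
3.362 4.586 3.313

after link 1: o_1 = (4.0000, 0.0000, 4.0000)
after link 2: o_2 = (3.0000, 0.0000, 4.0000)
after link 3: o_3 = (-0.4641, 0.0000, 6.0000)
after link 4: o_4 = (2.4337, 4.0000, 6.7765)
after link 5: o_5 = (3.7278, 6.0000, 1.9468)
after link 6: o_6 = (3.3617, 4.5858, 3.3129)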